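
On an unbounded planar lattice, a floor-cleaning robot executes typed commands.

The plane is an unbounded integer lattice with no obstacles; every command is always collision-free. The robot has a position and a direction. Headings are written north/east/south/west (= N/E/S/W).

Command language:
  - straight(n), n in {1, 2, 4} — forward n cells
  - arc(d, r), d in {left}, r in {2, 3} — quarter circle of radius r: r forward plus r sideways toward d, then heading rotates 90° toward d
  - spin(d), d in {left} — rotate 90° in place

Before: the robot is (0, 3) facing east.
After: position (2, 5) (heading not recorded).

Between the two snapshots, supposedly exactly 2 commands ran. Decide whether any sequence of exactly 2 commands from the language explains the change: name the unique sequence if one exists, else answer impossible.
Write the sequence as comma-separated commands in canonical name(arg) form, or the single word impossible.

arc(left, 2), spin(left)

key: order matters: swapping arc(left, 2) and spin(left) lands elsewhere
t0: (0, 3) facing east
step 1 (arc(left, 2)): (2, 5) facing north
step 2 (spin(left)): (2, 5) facing west
no rival 2-sequence matches.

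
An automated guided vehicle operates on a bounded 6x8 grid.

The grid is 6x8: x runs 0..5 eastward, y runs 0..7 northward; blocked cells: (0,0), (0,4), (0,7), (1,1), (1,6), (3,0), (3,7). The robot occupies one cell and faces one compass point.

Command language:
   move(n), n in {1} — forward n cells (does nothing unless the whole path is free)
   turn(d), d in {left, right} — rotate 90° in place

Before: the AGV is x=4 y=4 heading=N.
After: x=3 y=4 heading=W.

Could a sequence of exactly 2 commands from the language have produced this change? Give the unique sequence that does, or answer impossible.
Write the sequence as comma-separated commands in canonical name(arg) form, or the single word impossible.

key: order matters: swapping turn(left) and move(1) lands elsewhere
initial: x=4 y=4 heading=N
1. turn(left) → x=4 y=4 heading=W
2. move(1) → x=3 y=4 heading=W
all 9 alternatives checked — unique.

turn(left), move(1)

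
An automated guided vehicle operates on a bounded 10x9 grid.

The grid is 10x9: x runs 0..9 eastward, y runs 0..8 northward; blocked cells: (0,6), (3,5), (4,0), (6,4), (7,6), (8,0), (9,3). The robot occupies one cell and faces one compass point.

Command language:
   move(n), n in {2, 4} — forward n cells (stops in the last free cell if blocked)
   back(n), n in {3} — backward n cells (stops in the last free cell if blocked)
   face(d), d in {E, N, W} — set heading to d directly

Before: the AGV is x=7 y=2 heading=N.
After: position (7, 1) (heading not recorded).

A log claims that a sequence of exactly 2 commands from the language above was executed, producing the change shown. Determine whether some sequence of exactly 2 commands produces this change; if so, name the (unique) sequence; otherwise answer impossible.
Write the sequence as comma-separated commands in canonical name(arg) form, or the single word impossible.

move(2), back(3)

key: running back(3) before move(2) would end elsewhere — order is forced
start: x=7 y=2 heading=N
1. move(2) → x=7 y=4 heading=N
2. back(3) → x=7 y=1 heading=N
no rival 2-sequence matches.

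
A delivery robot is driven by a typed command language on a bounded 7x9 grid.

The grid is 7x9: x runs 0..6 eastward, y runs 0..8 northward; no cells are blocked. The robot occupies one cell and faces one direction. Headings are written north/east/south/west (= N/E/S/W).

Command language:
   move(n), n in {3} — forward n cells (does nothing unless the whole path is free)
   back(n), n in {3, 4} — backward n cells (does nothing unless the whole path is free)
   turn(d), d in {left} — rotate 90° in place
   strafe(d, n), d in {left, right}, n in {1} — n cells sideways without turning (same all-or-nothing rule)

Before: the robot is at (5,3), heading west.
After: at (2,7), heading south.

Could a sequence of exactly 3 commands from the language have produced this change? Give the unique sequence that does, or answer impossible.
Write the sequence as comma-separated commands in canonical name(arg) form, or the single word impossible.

key: order matters: swapping move(3) and back(4) lands elsewhere
from: at (5,3), heading west
t=1 move(3) ⇒ at (2,3), heading west
t=2 turn(left) ⇒ at (2,3), heading south
t=3 back(4) ⇒ at (2,7), heading south
uniquely the one of 216 3-step routes that fits.

move(3), turn(left), back(4)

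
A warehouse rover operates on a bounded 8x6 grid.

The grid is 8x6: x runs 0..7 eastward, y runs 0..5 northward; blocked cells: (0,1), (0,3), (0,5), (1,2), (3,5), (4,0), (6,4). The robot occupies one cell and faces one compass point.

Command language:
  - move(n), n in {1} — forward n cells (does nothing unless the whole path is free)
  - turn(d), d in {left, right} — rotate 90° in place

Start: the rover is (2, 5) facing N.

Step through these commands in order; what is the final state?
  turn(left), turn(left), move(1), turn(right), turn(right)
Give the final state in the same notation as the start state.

(2, 4) facing N

from: (2, 5) facing N
t=1 turn(left) ⇒ (2, 5) facing W
t=2 turn(left) ⇒ (2, 5) facing S
t=3 move(1) ⇒ (2, 4) facing S
t=4 turn(right) ⇒ (2, 4) facing W
t=5 turn(right) ⇒ (2, 4) facing N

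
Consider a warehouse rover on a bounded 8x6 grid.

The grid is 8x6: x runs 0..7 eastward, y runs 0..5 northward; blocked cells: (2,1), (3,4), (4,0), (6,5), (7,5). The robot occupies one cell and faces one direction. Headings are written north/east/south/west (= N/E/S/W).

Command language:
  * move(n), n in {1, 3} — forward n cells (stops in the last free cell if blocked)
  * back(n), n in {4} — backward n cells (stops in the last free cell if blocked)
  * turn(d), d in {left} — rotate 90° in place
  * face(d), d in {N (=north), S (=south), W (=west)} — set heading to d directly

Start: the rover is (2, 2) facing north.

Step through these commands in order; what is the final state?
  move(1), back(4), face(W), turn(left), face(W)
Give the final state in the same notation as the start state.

(2, 2) facing west

begin: (2, 2) facing north
[1] after move(1): (2, 3) facing north
[2] after back(4): (2, 2) facing north
[3] after face(W): (2, 2) facing west
[4] after turn(left): (2, 2) facing south
[5] after face(W): (2, 2) facing west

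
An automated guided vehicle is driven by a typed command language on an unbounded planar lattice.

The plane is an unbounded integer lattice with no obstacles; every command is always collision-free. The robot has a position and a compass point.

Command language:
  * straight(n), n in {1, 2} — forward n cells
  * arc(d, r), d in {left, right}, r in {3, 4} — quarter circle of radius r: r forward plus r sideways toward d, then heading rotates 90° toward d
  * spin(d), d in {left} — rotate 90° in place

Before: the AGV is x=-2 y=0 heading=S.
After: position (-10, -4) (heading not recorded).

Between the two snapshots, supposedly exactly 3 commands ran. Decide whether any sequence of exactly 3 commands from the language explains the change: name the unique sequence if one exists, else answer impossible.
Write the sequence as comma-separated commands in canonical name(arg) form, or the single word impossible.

arc(right, 4), straight(2), straight(2)

key: order matters: swapping arc(right, 4) and straight(2) lands elsewhere
begin: x=-2 y=0 heading=S
step 1 (arc(right, 4)): x=-6 y=-4 heading=W
step 2 (straight(2)): x=-8 y=-4 heading=W
step 3 (straight(2)): x=-10 y=-4 heading=W
all 343 alternatives checked — unique.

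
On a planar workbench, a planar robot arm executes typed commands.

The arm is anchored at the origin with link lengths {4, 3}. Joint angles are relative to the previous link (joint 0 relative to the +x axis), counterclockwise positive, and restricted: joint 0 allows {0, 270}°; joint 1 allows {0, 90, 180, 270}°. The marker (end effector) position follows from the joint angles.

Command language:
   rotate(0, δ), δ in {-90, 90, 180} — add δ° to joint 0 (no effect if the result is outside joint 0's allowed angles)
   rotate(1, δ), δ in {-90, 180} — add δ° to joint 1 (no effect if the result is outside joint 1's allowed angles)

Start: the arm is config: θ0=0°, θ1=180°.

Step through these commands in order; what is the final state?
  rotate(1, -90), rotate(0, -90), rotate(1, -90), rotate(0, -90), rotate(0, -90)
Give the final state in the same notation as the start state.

begin: config: θ0=0°, θ1=180°
[1] after rotate(1, -90): config: θ0=0°, θ1=90°
[2] after rotate(0, -90): config: θ0=270°, θ1=90°
[3] after rotate(1, -90): config: θ0=270°, θ1=0°
[4] after rotate(0, -90): config: θ0=270°, θ1=0°
[5] after rotate(0, -90): config: θ0=270°, θ1=0°

config: θ0=270°, θ1=0°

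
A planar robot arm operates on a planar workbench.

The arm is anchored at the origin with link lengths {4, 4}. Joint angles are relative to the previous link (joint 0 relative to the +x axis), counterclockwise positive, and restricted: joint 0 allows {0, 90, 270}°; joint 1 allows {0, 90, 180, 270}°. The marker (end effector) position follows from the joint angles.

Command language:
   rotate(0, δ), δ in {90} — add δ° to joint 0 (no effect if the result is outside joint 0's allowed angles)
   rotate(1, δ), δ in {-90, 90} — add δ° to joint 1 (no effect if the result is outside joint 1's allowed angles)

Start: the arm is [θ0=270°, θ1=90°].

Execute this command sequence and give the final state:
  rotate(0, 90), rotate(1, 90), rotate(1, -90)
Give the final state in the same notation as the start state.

[θ0=0°, θ1=90°]

from: [θ0=270°, θ1=90°]
step 1 (rotate(0, 90)): [θ0=0°, θ1=90°]
step 2 (rotate(1, 90)): [θ0=0°, θ1=180°]
step 3 (rotate(1, -90)): [θ0=0°, θ1=90°]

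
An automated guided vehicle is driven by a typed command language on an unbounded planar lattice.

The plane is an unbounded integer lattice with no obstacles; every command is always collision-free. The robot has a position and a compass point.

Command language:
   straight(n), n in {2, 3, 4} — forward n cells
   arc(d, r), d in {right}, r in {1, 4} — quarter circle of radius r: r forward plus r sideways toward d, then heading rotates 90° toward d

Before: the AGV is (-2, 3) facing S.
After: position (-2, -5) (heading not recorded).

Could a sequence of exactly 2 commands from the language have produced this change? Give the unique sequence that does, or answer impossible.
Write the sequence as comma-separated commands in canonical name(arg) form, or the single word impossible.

straight(4), straight(4)

initial: (-2, 3) facing S
[1] after straight(4): (-2, -1) facing S
[2] after straight(4): (-2, -5) facing S
uniquely the one of 25 2-step routes that fits.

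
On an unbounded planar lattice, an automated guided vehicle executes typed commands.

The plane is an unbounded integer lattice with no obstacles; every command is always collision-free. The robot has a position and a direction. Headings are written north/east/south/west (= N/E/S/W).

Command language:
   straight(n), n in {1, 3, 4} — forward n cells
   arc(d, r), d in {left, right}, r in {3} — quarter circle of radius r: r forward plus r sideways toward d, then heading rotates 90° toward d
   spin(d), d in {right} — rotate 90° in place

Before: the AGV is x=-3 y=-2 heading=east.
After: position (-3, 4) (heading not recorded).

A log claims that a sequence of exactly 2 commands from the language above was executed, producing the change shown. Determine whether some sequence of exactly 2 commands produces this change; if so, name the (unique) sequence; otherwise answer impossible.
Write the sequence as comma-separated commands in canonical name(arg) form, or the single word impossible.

arc(left, 3), arc(left, 3)

start: x=-3 y=-2 heading=east
[1] after arc(left, 3): x=0 y=1 heading=north
[2] after arc(left, 3): x=-3 y=4 heading=west
uniquely the one of 36 2-step routes that fits.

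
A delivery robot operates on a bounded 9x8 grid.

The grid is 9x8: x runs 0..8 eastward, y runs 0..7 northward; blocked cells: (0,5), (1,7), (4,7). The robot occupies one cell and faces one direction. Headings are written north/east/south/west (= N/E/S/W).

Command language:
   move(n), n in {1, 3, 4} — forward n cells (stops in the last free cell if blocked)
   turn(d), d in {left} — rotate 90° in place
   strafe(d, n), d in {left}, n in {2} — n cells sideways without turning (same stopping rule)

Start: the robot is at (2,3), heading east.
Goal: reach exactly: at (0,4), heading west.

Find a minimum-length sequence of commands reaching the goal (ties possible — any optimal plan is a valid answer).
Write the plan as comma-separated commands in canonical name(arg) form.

turn(left), move(1), turn(left), move(3)

initial: at (2,3), heading east
[1] after turn(left): at (2,3), heading north
[2] after move(1): at (2,4), heading north
[3] after turn(left): at (2,4), heading west
[4] after move(3): at (0,4), heading west
nothing shorter than 4 reaches the goal.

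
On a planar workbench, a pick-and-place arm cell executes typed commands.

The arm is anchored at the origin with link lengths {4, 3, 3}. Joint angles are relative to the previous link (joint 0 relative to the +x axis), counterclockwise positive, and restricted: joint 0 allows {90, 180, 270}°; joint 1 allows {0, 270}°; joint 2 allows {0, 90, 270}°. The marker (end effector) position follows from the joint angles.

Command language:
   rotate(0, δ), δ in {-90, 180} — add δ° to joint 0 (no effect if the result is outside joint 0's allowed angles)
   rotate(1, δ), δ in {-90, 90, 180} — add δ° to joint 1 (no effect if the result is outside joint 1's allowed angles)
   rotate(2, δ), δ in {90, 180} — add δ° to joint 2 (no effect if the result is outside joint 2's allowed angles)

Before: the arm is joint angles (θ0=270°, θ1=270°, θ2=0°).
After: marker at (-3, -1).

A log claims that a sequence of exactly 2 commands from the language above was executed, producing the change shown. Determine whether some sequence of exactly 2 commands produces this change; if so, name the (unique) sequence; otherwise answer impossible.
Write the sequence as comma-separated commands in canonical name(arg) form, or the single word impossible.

rotate(2, 90), rotate(2, 180)

key: order matters: swapping rotate(2, 90) and rotate(2, 180) lands elsewhere
from: joint angles (θ0=270°, θ1=270°, θ2=0°)
1. rotate(2, 90) → joint angles (θ0=270°, θ1=270°, θ2=90°)
2. rotate(2, 180) → joint angles (θ0=270°, θ1=270°, θ2=270°)
no other 2-command option fits: unique.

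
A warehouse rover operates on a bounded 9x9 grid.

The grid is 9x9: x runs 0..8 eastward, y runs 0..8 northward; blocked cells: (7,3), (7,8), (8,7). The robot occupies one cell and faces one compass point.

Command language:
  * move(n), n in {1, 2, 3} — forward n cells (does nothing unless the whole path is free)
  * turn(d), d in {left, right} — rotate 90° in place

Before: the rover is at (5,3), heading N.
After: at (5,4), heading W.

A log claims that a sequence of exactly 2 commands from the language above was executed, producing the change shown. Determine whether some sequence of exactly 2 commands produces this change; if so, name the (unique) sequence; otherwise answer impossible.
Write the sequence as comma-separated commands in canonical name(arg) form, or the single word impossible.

key: running turn(left) before move(1) would end elsewhere — order is forced
begin: at (5,3), heading N
[1] after move(1): at (5,4), heading N
[2] after turn(left): at (5,4), heading W
no rival 2-sequence matches.

move(1), turn(left)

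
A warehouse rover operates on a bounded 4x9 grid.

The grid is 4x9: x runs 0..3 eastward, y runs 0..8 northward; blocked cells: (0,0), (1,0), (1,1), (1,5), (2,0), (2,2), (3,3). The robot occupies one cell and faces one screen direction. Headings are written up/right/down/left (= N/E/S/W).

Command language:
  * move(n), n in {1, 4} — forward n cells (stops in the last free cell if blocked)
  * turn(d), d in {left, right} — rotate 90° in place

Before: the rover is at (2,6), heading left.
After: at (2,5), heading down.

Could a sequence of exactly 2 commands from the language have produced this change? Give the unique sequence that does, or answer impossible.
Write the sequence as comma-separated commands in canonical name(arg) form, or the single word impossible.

turn(left), move(1)

key: cell and facing (now S) both changed — the 2 commands mix motion and turning
initial: at (2,6), heading left
[1] after turn(left): at (2,6), heading down
[2] after move(1): at (2,5), heading down
no rival 2-sequence matches.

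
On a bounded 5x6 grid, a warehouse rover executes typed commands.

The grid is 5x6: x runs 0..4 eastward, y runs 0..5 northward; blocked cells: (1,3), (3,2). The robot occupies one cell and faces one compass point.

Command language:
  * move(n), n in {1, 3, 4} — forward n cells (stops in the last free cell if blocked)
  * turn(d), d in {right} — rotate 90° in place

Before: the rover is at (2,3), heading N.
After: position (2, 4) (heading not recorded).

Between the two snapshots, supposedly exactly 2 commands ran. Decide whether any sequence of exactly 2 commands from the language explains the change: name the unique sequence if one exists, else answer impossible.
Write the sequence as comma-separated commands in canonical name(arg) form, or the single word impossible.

key: running turn(right) before move(1) would end elsewhere — order is forced
begin: at (2,3), heading N
step 1 (move(1)): at (2,4), heading N
step 2 (turn(right)): at (2,4), heading E
all 16 alternatives checked — unique.

move(1), turn(right)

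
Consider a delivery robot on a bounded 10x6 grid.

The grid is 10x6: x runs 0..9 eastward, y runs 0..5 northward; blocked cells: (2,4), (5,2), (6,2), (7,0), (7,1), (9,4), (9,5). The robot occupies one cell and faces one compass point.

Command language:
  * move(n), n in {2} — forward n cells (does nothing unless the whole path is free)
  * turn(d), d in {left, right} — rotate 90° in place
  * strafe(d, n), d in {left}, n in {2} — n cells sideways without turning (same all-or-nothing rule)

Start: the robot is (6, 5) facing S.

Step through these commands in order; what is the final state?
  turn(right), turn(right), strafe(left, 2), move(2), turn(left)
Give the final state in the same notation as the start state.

initial: (6, 5) facing S
step 1 (turn(right)): (6, 5) facing W
step 2 (turn(right)): (6, 5) facing N
step 3 (strafe(left, 2)): (4, 5) facing N
step 4 (move(2)): (4, 5) facing N
step 5 (turn(left)): (4, 5) facing W

(4, 5) facing W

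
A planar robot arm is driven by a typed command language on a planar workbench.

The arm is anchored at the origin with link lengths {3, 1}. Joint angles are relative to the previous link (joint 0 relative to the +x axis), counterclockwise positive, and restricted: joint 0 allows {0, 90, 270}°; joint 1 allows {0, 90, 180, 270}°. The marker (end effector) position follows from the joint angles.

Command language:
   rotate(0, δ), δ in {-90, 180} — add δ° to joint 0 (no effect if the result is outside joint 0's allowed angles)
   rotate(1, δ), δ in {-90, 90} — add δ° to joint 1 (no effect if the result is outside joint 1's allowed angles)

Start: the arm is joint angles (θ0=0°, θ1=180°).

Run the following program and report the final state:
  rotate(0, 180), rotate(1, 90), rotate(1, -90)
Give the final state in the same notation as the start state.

joint angles (θ0=0°, θ1=180°)

from: joint angles (θ0=0°, θ1=180°)
step 1 (rotate(0, 180)): joint angles (θ0=0°, θ1=180°)
step 2 (rotate(1, 90)): joint angles (θ0=0°, θ1=270°)
step 3 (rotate(1, -90)): joint angles (θ0=0°, θ1=180°)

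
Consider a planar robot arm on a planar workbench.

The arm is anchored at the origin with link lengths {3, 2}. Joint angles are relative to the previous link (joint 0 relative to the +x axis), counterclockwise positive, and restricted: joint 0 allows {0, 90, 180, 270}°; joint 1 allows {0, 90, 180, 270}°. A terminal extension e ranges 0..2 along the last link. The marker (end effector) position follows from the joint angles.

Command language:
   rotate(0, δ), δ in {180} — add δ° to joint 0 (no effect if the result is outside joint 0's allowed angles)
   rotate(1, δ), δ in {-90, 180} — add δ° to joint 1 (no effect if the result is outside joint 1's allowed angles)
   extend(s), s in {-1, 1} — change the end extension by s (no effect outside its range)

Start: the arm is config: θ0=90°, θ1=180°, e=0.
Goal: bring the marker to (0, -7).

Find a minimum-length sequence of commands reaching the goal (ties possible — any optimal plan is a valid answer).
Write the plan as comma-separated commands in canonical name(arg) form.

start: config: θ0=90°, θ1=180°, e=0
step 1 (rotate(1, 180)): config: θ0=90°, θ1=0°, e=0
step 2 (rotate(0, 180)): config: θ0=270°, θ1=0°, e=0
step 3 (extend(1)): config: θ0=270°, θ1=0°, e=1
step 4 (extend(1)): config: θ0=270°, θ1=0°, e=2
nothing shorter than 4 reaches the goal.

rotate(1, 180), rotate(0, 180), extend(1), extend(1)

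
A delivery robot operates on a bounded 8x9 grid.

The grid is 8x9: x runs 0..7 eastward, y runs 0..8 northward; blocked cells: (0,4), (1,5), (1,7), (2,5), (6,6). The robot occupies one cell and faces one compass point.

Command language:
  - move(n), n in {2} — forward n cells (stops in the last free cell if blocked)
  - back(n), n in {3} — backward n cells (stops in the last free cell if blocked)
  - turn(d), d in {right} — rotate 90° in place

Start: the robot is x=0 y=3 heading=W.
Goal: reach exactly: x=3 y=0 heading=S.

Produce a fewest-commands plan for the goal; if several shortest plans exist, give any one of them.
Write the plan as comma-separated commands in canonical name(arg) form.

back(3), turn(right), back(3), turn(right), turn(right)

begin: x=0 y=3 heading=W
step 1 (back(3)): x=3 y=3 heading=W
step 2 (turn(right)): x=3 y=3 heading=N
step 3 (back(3)): x=3 y=0 heading=N
step 4 (turn(right)): x=3 y=0 heading=E
step 5 (turn(right)): x=3 y=0 heading=S
nothing shorter than 5 reaches the goal.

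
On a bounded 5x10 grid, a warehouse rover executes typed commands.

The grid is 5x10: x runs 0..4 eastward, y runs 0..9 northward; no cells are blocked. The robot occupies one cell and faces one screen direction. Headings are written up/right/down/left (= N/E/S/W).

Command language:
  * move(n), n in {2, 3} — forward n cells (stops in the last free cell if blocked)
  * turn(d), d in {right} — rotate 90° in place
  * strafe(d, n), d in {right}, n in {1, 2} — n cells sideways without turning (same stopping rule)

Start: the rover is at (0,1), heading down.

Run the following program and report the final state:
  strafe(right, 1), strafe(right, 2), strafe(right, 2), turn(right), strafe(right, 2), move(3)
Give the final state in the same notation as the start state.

start: at (0,1), heading down
1. strafe(right, 1) → at (0,1), heading down
2. strafe(right, 2) → at (0,1), heading down
3. strafe(right, 2) → at (0,1), heading down
4. turn(right) → at (0,1), heading left
5. strafe(right, 2) → at (0,3), heading left
6. move(3) → at (0,3), heading left

at (0,3), heading left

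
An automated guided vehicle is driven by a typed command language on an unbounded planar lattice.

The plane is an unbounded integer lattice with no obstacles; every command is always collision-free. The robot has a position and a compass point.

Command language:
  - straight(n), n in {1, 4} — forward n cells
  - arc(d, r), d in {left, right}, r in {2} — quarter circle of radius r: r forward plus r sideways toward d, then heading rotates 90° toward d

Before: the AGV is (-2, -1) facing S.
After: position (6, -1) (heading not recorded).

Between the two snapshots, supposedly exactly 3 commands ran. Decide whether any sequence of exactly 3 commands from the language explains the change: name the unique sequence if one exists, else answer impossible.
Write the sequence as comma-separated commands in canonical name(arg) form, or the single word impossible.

arc(left, 2), straight(4), arc(left, 2)

t0: (-2, -1) facing S
t=1 arc(left, 2) ⇒ (0, -3) facing E
t=2 straight(4) ⇒ (4, -3) facing E
t=3 arc(left, 2) ⇒ (6, -1) facing N
no other 3-command option fits: unique.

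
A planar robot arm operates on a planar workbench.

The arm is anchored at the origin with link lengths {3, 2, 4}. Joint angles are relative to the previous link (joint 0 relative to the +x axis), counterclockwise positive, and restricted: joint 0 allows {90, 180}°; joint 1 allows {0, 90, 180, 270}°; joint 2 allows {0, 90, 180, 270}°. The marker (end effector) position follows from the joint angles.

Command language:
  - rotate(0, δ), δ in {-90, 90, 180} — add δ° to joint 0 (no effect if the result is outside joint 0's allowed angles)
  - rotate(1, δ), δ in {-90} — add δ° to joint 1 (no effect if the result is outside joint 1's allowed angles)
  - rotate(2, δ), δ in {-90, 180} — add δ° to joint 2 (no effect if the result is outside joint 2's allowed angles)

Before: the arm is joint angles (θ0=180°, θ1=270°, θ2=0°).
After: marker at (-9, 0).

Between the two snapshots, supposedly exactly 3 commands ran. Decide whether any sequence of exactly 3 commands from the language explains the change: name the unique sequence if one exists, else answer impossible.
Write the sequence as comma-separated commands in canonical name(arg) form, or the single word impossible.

rotate(1, -90), rotate(1, -90), rotate(1, -90)

begin: joint angles (θ0=180°, θ1=270°, θ2=0°)
1. rotate(1, -90) → joint angles (θ0=180°, θ1=180°, θ2=0°)
2. rotate(1, -90) → joint angles (θ0=180°, θ1=90°, θ2=0°)
3. rotate(1, -90) → joint angles (θ0=180°, θ1=0°, θ2=0°)
uniquely the one of 216 3-step routes that fits.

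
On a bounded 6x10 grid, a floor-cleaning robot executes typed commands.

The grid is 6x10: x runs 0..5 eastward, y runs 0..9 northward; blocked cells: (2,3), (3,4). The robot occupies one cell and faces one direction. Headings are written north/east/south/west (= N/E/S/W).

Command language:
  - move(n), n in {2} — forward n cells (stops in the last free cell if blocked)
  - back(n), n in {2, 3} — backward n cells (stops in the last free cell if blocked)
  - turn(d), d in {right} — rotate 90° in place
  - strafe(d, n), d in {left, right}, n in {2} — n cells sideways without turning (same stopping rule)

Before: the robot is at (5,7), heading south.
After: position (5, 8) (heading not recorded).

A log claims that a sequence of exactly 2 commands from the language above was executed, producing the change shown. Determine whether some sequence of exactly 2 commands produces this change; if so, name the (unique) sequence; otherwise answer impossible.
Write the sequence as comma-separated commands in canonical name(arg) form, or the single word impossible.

move(2), back(3)

key: order matters: swapping move(2) and back(3) lands elsewhere
start: at (5,7), heading south
[1] after move(2): at (5,5), heading south
[2] after back(3): at (5,8), heading south
uniquely the one of 36 2-step routes that fits.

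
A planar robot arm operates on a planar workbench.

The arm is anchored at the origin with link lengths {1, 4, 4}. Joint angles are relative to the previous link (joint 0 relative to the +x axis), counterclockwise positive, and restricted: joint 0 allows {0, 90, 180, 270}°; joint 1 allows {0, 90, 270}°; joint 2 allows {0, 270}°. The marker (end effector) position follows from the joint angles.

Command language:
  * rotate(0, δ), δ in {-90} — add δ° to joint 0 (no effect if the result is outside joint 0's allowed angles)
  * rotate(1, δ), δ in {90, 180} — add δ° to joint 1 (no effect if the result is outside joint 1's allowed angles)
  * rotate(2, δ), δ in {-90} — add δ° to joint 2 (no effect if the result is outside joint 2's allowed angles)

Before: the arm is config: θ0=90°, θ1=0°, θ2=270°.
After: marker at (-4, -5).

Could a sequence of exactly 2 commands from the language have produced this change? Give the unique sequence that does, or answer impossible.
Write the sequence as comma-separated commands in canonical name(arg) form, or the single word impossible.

from: config: θ0=90°, θ1=0°, θ2=270°
1. rotate(0, -90) → config: θ0=0°, θ1=0°, θ2=270°
2. rotate(0, -90) → config: θ0=270°, θ1=0°, θ2=270°
all 16 alternatives checked — unique.

rotate(0, -90), rotate(0, -90)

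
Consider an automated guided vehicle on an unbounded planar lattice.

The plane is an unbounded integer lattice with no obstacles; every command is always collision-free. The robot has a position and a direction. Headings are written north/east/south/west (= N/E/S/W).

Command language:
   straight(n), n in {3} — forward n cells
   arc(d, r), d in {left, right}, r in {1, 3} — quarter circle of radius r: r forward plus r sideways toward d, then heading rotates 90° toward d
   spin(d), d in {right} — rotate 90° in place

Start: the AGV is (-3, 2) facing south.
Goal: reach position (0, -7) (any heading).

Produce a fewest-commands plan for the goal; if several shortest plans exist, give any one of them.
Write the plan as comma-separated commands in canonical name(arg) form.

begin: (-3, 2) facing south
t=1 straight(3) ⇒ (-3, -1) facing south
t=2 straight(3) ⇒ (-3, -4) facing south
t=3 arc(left, 3) ⇒ (0, -7) facing east
minimal: 3 command(s), checked below 3.

straight(3), straight(3), arc(left, 3)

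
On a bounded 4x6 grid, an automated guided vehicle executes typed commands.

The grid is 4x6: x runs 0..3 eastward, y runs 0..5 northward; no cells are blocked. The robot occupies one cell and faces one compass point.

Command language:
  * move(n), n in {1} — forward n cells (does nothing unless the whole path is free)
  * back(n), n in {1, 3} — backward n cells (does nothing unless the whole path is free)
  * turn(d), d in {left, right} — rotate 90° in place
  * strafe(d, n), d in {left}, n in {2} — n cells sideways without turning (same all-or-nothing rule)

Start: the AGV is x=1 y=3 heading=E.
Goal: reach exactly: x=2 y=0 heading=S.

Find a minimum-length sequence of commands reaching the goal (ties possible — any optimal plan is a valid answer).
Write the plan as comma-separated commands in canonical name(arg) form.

move(1), turn(left), back(3), turn(left), turn(left)

initial: x=1 y=3 heading=E
1. move(1) → x=2 y=3 heading=E
2. turn(left) → x=2 y=3 heading=N
3. back(3) → x=2 y=0 heading=N
4. turn(left) → x=2 y=0 heading=W
5. turn(left) → x=2 y=0 heading=S
minimal: 5 command(s), checked below 5.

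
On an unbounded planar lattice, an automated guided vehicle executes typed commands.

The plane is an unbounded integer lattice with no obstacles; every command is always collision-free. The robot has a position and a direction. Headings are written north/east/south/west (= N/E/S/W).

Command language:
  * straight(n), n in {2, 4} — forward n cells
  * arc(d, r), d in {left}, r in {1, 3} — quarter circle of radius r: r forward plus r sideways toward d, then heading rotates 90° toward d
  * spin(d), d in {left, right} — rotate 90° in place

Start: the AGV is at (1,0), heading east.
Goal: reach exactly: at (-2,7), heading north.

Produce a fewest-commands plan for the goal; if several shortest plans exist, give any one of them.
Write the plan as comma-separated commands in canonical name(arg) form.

spin(left), straight(4), arc(left, 3), spin(right)

initial: at (1,0), heading east
step 1 (spin(left)): at (1,0), heading north
step 2 (straight(4)): at (1,4), heading north
step 3 (arc(left, 3)): at (-2,7), heading west
step 4 (spin(right)): at (-2,7), heading north
no 3-step plan works, so 4 is optimal.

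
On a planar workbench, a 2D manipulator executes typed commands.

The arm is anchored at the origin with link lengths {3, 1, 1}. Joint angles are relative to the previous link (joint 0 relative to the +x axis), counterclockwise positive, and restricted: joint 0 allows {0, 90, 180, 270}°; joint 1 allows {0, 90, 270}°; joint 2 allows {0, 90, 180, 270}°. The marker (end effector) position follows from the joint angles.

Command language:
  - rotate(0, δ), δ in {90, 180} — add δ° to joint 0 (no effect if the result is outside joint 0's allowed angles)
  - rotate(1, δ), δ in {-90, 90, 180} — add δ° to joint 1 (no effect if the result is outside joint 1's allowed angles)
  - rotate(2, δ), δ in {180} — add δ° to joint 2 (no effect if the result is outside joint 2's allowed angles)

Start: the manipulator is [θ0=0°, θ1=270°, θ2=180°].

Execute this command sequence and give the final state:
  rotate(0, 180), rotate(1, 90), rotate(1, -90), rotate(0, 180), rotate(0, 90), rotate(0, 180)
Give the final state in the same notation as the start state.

begin: [θ0=0°, θ1=270°, θ2=180°]
t=1 rotate(0, 180) ⇒ [θ0=180°, θ1=270°, θ2=180°]
t=2 rotate(1, 90) ⇒ [θ0=180°, θ1=0°, θ2=180°]
t=3 rotate(1, -90) ⇒ [θ0=180°, θ1=270°, θ2=180°]
t=4 rotate(0, 180) ⇒ [θ0=0°, θ1=270°, θ2=180°]
t=5 rotate(0, 90) ⇒ [θ0=90°, θ1=270°, θ2=180°]
t=6 rotate(0, 180) ⇒ [θ0=270°, θ1=270°, θ2=180°]

[θ0=270°, θ1=270°, θ2=180°]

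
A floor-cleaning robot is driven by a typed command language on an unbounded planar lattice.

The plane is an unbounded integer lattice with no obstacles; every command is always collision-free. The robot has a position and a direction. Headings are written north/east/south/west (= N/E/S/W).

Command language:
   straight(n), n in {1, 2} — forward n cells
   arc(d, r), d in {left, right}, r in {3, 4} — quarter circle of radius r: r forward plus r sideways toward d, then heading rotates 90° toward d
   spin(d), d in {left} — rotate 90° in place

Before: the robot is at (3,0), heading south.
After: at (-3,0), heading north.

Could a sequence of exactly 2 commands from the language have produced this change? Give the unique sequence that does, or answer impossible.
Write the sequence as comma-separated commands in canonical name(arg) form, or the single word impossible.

key: position moved to (-3,0) AND the heading swung to N — translation plus rotation needed
start: at (3,0), heading south
[1] after arc(right, 3): at (0,-3), heading west
[2] after arc(right, 3): at (-3,0), heading north
all 49 alternatives checked — unique.

arc(right, 3), arc(right, 3)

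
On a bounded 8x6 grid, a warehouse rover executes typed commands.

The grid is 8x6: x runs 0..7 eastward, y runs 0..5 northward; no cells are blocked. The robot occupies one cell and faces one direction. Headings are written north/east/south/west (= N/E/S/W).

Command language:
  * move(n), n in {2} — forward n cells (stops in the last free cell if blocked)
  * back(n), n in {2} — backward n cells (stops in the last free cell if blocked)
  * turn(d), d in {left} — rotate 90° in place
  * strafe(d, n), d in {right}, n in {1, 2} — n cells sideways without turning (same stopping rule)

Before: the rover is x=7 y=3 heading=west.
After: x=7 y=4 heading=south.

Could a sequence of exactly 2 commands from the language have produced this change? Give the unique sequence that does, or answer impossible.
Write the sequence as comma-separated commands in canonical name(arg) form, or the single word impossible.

strafe(right, 1), turn(left)

key: cell and facing (now S) both changed — the 2 commands mix motion and turning
initial: x=7 y=3 heading=west
t=1 strafe(right, 1) ⇒ x=7 y=4 heading=west
t=2 turn(left) ⇒ x=7 y=4 heading=south
no rival 2-sequence matches.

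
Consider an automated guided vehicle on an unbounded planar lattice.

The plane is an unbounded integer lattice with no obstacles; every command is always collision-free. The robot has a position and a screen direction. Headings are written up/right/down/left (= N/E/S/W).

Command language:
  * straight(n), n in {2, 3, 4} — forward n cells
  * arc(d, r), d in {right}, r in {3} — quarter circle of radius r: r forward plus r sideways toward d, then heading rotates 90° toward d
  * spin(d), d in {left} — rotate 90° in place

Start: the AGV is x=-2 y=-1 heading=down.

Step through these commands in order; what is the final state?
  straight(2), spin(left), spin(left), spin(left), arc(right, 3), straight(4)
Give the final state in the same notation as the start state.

initial: x=-2 y=-1 heading=down
step 1 (straight(2)): x=-2 y=-3 heading=down
step 2 (spin(left)): x=-2 y=-3 heading=right
step 3 (spin(left)): x=-2 y=-3 heading=up
step 4 (spin(left)): x=-2 y=-3 heading=left
step 5 (arc(right, 3)): x=-5 y=0 heading=up
step 6 (straight(4)): x=-5 y=4 heading=up

x=-5 y=4 heading=up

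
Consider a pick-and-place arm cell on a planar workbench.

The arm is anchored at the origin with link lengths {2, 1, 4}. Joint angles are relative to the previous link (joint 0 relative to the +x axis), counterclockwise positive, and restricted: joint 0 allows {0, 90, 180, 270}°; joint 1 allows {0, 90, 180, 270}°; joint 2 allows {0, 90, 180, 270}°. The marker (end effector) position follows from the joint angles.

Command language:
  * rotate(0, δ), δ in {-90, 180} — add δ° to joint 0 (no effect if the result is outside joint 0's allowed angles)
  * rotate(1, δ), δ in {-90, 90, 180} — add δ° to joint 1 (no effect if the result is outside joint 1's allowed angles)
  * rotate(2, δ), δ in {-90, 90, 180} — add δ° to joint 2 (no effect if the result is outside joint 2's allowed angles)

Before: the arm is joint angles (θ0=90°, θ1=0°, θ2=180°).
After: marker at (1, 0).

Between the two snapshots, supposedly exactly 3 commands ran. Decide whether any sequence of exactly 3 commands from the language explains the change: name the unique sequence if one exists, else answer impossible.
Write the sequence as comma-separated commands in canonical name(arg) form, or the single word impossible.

rotate(0, -90), rotate(0, -90), rotate(0, -90)

t0: joint angles (θ0=90°, θ1=0°, θ2=180°)
step 1 (rotate(0, -90)): joint angles (θ0=0°, θ1=0°, θ2=180°)
step 2 (rotate(0, -90)): joint angles (θ0=270°, θ1=0°, θ2=180°)
step 3 (rotate(0, -90)): joint angles (θ0=180°, θ1=0°, θ2=180°)
no other 3-command option fits: unique.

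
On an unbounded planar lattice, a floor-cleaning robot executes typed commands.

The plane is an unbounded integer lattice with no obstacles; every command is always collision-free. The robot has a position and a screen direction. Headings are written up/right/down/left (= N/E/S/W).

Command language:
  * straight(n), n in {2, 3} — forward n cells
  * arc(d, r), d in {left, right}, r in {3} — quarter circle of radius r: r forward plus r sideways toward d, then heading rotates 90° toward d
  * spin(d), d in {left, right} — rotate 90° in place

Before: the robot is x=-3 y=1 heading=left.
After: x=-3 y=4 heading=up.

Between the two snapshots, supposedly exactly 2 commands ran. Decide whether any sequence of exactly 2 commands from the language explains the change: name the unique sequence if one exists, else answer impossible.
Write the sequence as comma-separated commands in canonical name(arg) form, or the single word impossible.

spin(right), straight(3)

key: position moved to (-3,4) AND the heading swung to N — translation plus rotation needed
begin: x=-3 y=1 heading=left
1. spin(right) → x=-3 y=1 heading=up
2. straight(3) → x=-3 y=4 heading=up
no rival 2-sequence matches.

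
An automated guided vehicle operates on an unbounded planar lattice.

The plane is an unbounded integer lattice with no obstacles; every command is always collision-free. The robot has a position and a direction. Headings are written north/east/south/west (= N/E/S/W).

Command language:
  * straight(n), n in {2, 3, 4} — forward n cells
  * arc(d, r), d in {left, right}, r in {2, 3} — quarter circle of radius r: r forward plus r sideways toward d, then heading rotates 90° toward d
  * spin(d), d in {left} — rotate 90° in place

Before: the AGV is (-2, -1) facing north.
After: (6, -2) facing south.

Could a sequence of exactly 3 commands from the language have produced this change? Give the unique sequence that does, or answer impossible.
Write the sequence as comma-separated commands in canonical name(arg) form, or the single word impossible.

key: order matters: swapping arc(right, 2) and arc(right, 3) lands elsewhere
initial: (-2, -1) facing north
t=1 arc(right, 2) ⇒ (0, 1) facing east
t=2 straight(3) ⇒ (3, 1) facing east
t=3 arc(right, 3) ⇒ (6, -2) facing south
all 512 alternatives checked — unique.

arc(right, 2), straight(3), arc(right, 3)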